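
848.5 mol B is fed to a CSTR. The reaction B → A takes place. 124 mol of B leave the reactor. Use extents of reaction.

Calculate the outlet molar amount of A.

For B: n = n₀ − 1ξ → 124 = 848.5 − 1ξ, giving ξ = 724.5 mol.
Outlet amounts (n = n₀ + ν ξ):
  B: 848.5 − 1(724.5) = 124
  A: 0 + 1(724.5) = 724.5

724 mol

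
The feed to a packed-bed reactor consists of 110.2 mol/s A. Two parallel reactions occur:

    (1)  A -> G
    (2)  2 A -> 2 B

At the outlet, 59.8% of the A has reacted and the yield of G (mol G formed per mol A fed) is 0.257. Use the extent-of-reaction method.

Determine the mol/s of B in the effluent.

37.6 mol/s

Yield of G: 1ξ₁ / 110.2 = 0.257 → ξ₁ = 28.32 mol/s.
Conversion of A: 1ξ₁ + 2ξ₂ = 0.598 × 110.2 = 65.9 → ξ₂ = 18.79 mol/s.
Outlet amounts (n = n₀ + Σ ν·ξ):
  A: 110.2 − 1(28.32) − 2(18.79) = 44.3
  G: 0 + 1(28.32) = 28.32
  B: 0 + 2(18.79) = 37.58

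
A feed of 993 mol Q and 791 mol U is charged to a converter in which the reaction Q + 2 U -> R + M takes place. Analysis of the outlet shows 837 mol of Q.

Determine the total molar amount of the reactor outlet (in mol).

For Q: n = n₀ − 1ξ → 837 = 993 − 1ξ, giving ξ = 156 mol.
Outlet amounts (n = n₀ + ν ξ):
  Q: 993 − 1(156) = 837
  U: 791 − 2(156) = 479
  R: 0 + 1(156) = 156
  M: 0 + 1(156) = 156
Total out = 837 + 479 + 156 + 156 = 1628 mol.

1630 mol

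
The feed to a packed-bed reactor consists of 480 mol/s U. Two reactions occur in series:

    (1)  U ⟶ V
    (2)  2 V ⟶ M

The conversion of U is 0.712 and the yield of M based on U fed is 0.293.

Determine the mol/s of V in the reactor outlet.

Conversion of U: U consumed = 1ξ₁ = 0.712 × 480 → ξ₁ = 341.8 mol/s.
Yield of M: 1ξ₂ / 480 = 0.293 → ξ₂ = 140.6 mol/s.
Outlet amounts (n = n₀ + Σ ν·ξ):
  U: 480 − 1(341.8) = 138.2
  V: 0 + 1(341.8) − 2(140.6) = 60.48
  M: 0 + 1(140.6) = 140.6

60.5 mol/s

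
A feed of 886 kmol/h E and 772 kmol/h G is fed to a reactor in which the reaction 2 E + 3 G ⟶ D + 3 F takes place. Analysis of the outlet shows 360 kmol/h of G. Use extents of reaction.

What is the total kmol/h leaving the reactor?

1520 kmol/h

For G: n = n₀ − 3ξ → 360 = 772 − 3ξ, giving ξ = 137.3 kmol/h.
Outlet amounts (n = n₀ + ν ξ):
  E: 886 − 2(137.3) = 611.3
  G: 772 − 3(137.3) = 360
  D: 0 + 1(137.3) = 137.3
  F: 0 + 3(137.3) = 412
Total out = 611.3 + 360 + 137.3 + 412 = 1521 kmol/h.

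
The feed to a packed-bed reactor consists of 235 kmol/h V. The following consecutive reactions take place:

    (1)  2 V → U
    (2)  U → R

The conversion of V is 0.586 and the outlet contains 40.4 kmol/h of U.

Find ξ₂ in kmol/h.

Conversion of V: V consumed = 2ξ₁ = 0.586 × 235 → ξ₁ = 68.85 kmol/h.
U balance: n_U = 0 + 1ξ₁ − 1ξ₂ = 40.4 → ξ₂ = (1·68.85 − 40.4)/1 = 28.45 kmol/h.
Outlet amounts (n = n₀ + Σ ν·ξ):
  V: 235 − 2(68.85) = 97.29
  U: 0 + 1(68.85) − 1(28.45) = 40.4
  R: 0 + 1(28.45) = 28.45

ξ₂ = 28.5 kmol/h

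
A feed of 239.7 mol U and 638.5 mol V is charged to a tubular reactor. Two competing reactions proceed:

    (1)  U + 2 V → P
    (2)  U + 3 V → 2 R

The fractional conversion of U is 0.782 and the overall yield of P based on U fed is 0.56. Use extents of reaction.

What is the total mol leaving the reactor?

503 mol

Yield of P: 1ξ₁ / 239.7 = 0.56 → ξ₁ = 134.2 mol.
Conversion of U: 1ξ₁ + 1ξ₂ = 0.782 × 239.7 = 187.4 → ξ₂ = 53.21 mol.
Outlet amounts (n = n₀ + Σ ν·ξ):
  U: 239.7 − 1(134.2) − 1(53.21) = 52.25
  V: 638.5 − 2(134.2) − 3(53.21) = 210.4
  P: 0 + 1(134.2) = 134.2
  R: 0 + 2(53.21) = 106.4
Total out = 52.25 + 210.4 + 134.2 + 106.4 = 503.3 mol.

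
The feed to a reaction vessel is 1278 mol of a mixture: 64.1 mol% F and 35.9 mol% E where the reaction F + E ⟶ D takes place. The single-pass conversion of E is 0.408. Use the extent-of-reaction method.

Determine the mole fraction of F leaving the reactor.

E reacted = 0.408 × 458.8 = 187.2 mol; ν_E = −1, so ξ = 187.2/1 = 187.2 mol.
Outlet amounts (n = n₀ + ν ξ):
  F: 819.2 − 1(187.2) = 632
  E: 458.8 − 1(187.2) = 271.6
  D: 0 + 1(187.2) = 187.2
Total out = 1091 mol; y_F = 632 / 1091 = 0.5794.

0.579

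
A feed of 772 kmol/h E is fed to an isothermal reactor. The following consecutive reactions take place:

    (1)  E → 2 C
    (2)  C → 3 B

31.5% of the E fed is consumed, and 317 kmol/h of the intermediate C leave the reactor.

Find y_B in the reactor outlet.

Conversion of E: E consumed = 1ξ₁ = 0.315 × 772 → ξ₁ = 243.2 kmol/h.
C balance: n_C = 0 + 2ξ₁ − 1ξ₂ = 317 → ξ₂ = (2·243.2 − 317)/1 = 169.4 kmol/h.
Outlet amounts (n = n₀ + Σ ν·ξ):
  E: 772 − 1(243.2) = 528.8
  C: 0 + 2(243.2) − 1(169.4) = 317
  B: 0 + 3(169.4) = 508.1
Total out = 1354 kmol/h; y_B = 508.1 / 1354 = 0.3753.

0.375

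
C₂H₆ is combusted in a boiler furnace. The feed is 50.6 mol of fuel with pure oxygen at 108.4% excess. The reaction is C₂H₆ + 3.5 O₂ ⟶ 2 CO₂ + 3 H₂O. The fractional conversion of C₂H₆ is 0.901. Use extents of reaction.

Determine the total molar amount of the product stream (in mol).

Stoichiometric O₂ = 3.5 × 50.6 = 177.1 mol; O₂ fed = 177.1 × 2.084 = 369.1 mol.
Fuel reacted = 0.901 × 50.6 → ξ = 45.59 mol.
Outlet (n = n₀ + ν ξ):
  C₂H₆: 50.6 − 1(45.59) = 5.009
  O₂: 369.1 − 3.5(45.59) = 209.5
  CO₂: 0 + 2(45.59) = 91.18
  H₂O: 0 + 3(45.59) = 136.8
Total out = 5.009 + 209.5 + 91.18 + 136.8 = 442.5 mol.

442 mol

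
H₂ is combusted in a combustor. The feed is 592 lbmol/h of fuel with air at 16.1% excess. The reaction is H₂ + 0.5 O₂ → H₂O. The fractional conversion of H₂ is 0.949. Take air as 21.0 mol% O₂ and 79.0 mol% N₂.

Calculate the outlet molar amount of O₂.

62.8 lbmol/h

Stoichiometric O₂ = 0.5 × 592 = 296 lbmol/h; O₂ fed = 296 × 1.161 = 343.7 lbmol/h.
N₂ fed = 343.7 × 79/21 = 1293 lbmol/h.
Fuel reacted = 0.949 × 592 → ξ = 561.8 lbmol/h.
Outlet (n = n₀ + ν ξ):
  H₂: 592 − 1(561.8) = 30.19
  O₂: 343.7 − 0.5(561.8) = 62.75
  N₂: 1293 (inert)
  H₂O: 0 + 1(561.8) = 561.8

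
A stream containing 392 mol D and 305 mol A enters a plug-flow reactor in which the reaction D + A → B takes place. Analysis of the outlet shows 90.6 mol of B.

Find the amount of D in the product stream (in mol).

301 mol

For B: n = n₀ + 1ξ → 90.6 = 0 + 1ξ, giving ξ = 90.6 mol.
Outlet amounts (n = n₀ + ν ξ):
  D: 392 − 1(90.6) = 301.4
  A: 305 − 1(90.6) = 214.4
  B: 0 + 1(90.6) = 90.6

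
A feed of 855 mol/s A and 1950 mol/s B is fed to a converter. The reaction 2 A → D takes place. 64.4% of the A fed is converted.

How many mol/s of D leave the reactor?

275 mol/s

A reacted = 0.644 × 855 = 550.6 mol/s; ν_A = −2, so ξ = 550.6/2 = 275.3 mol/s.
Outlet amounts (n = n₀ + ν ξ):
  A: 855 − 2(275.3) = 304.4
  D: 0 + 1(275.3) = 275.3
  B: 1950 (inert)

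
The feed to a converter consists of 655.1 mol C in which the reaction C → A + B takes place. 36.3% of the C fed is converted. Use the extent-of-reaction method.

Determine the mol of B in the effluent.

238 mol

C reacted = 0.363 × 655.1 = 237.8 mol; ν_C = −1, so ξ = 237.8/1 = 237.8 mol.
Outlet amounts (n = n₀ + ν ξ):
  C: 655.1 − 1(237.8) = 417.3
  A: 0 + 1(237.8) = 237.8
  B: 0 + 1(237.8) = 237.8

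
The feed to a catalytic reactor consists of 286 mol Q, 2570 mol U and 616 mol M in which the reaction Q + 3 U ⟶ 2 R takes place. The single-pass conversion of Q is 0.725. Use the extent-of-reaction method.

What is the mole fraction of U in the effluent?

Q reacted = 0.725 × 286 = 207.3 mol; ν_Q = −1, so ξ = 207.3/1 = 207.3 mol.
Outlet amounts (n = n₀ + ν ξ):
  Q: 286 − 1(207.3) = 78.65
  U: 2570 − 3(207.3) = 1948
  R: 0 + 2(207.3) = 414.7
  M: 616 (inert)
Total out = 3057 mol; y_U = 1948 / 3057 = 0.6371.

0.637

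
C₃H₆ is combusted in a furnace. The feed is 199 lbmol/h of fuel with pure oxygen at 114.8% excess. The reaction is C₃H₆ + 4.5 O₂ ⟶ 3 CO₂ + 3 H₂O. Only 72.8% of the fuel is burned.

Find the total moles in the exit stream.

2190 lbmol/h

Stoichiometric O₂ = 4.5 × 199 = 895.5 lbmol/h; O₂ fed = 895.5 × 2.148 = 1924 lbmol/h.
Fuel reacted = 0.728 × 199 → ξ = 144.9 lbmol/h.
Outlet (n = n₀ + ν ξ):
  C₃H₆: 199 − 1(144.9) = 54.13
  O₂: 1924 − 4.5(144.9) = 1272
  CO₂: 0 + 3(144.9) = 434.6
  H₂O: 0 + 3(144.9) = 434.6
Total out = 54.13 + 1272 + 434.6 + 434.6 = 2195 lbmol/h.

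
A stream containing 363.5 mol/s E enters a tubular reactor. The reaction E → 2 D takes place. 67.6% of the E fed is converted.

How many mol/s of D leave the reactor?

E reacted = 0.676 × 363.5 = 245.7 mol/s; ν_E = −1, so ξ = 245.7/1 = 245.7 mol/s.
Outlet amounts (n = n₀ + ν ξ):
  E: 363.5 − 1(245.7) = 117.8
  D: 0 + 2(245.7) = 491.5

491 mol/s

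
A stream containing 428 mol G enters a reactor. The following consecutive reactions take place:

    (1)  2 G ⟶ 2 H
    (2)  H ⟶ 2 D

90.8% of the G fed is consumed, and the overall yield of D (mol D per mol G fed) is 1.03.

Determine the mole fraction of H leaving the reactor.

0.259

Conversion of G: G consumed = 2ξ₁ = 0.908 × 428 → ξ₁ = 194.3 mol.
Yield of D: 2ξ₂ / 428 = 1.03 → ξ₂ = 220.4 mol.
Outlet amounts (n = n₀ + Σ ν·ξ):
  G: 428 − 2(194.3) = 39.38
  H: 0 + 2(194.3) − 1(220.4) = 168.2
  D: 0 + 2(220.4) = 440.8
Total out = 648.4 mol; y_H = 168.2 / 648.4 = 0.2594.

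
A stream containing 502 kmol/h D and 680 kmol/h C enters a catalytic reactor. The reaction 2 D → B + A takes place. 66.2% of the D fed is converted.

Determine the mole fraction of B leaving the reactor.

D reacted = 0.662 × 502 = 332.3 kmol/h; ν_D = −2, so ξ = 332.3/2 = 166.2 kmol/h.
Outlet amounts (n = n₀ + ν ξ):
  D: 502 − 2(166.2) = 169.7
  B: 0 + 1(166.2) = 166.2
  A: 0 + 1(166.2) = 166.2
  C: 680 (inert)
Total out = 1182 kmol/h; y_B = 166.2 / 1182 = 0.1406.

0.141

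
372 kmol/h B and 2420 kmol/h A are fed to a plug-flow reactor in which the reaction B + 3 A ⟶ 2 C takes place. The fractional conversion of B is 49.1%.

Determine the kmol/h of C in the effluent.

B reacted = 0.491 × 372 = 182.7 kmol/h; ν_B = −1, so ξ = 182.7/1 = 182.7 kmol/h.
Outlet amounts (n = n₀ + ν ξ):
  B: 372 − 1(182.7) = 189.3
  A: 2420 − 3(182.7) = 1872
  C: 0 + 2(182.7) = 365.3

365 kmol/h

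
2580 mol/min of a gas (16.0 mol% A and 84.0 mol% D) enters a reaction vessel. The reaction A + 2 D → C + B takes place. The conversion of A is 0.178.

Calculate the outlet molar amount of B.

A reacted = 0.178 × 412.8 = 73.48 mol/min; ν_A = −1, so ξ = 73.48/1 = 73.48 mol/min.
Outlet amounts (n = n₀ + ν ξ):
  A: 412.8 − 1(73.48) = 339.3
  D: 2167 − 2(73.48) = 2020
  C: 0 + 1(73.48) = 73.48
  B: 0 + 1(73.48) = 73.48

73.5 mol/min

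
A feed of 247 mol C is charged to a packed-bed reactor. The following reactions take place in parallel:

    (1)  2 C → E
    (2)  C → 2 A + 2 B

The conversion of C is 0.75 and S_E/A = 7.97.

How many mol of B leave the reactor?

Conversion of C: C consumed = 0.75 × 247 = 185.2 mol = 2ξ₁ + 1ξ₂.
Selectivity: 1ξ₁ / (2ξ₂) = 7.97 → ξ₁ = 15.94 ξ₂.
Substitute: (2·15.94 + 1) ξ₂ = 185.2 → ξ₂ = 5.634 mol, ξ₁ = 89.81 mol.
Outlet amounts (n = n₀ + Σ ν·ξ):
  C: 247 − 2(89.81) − 1(5.634) = 61.75
  E: 0 + 1(89.81) = 89.81
  A: 0 + 2(5.634) = 11.27
  B: 0 + 2(5.634) = 11.27

11.3 mol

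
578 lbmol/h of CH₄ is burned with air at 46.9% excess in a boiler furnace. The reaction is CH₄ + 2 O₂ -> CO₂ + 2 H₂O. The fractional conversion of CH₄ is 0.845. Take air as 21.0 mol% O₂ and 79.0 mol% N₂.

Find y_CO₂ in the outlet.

0.0564

Stoichiometric O₂ = 2 × 578 = 1156 lbmol/h; O₂ fed = 1156 × 1.469 = 1698 lbmol/h.
N₂ fed = 1698 × 79/21 = 6388 lbmol/h.
Fuel reacted = 0.845 × 578 → ξ = 488.4 lbmol/h.
Outlet (n = n₀ + ν ξ):
  CH₄: 578 − 1(488.4) = 89.59
  O₂: 1698 − 2(488.4) = 721.3
  N₂: 6388 (inert)
  CO₂: 0 + 1(488.4) = 488.4
  H₂O: 0 + 2(488.4) = 976.8
Total out = 8664 lbmol/h; y_CO₂ = 488.4 / 8664 = 0.05637.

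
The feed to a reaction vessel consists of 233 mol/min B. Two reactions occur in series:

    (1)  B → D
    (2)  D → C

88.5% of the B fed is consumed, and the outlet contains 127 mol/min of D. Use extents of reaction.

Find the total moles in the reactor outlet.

Conversion of B: B consumed = 1ξ₁ = 0.885 × 233 → ξ₁ = 206.2 mol/min.
D balance: n_D = 0 + 1ξ₁ − 1ξ₂ = 127 → ξ₂ = (1·206.2 − 127)/1 = 79.21 mol/min.
Outlet amounts (n = n₀ + Σ ν·ξ):
  B: 233 − 1(206.2) = 26.79
  D: 0 + 1(206.2) − 1(79.21) = 127
  C: 0 + 1(79.21) = 79.21
Total out = 26.79 + 127 + 79.21 = 233 mol/min.

233 mol/min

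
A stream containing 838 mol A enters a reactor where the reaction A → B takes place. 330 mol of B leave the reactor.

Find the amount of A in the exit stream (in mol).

508 mol

For B: n = n₀ + 1ξ → 330 = 0 + 1ξ, giving ξ = 330 mol.
Outlet amounts (n = n₀ + ν ξ):
  A: 838 − 1(330) = 508
  B: 0 + 1(330) = 330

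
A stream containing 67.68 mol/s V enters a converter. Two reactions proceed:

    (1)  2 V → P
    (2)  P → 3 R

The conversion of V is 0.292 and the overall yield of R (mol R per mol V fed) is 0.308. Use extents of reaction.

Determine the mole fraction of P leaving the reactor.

0.0409

Conversion of V: V consumed = 2ξ₁ = 0.292 × 67.68 → ξ₁ = 9.881 mol/s.
Yield of R: 3ξ₂ / 67.68 = 0.308 → ξ₂ = 6.948 mol/s.
Outlet amounts (n = n₀ + Σ ν·ξ):
  V: 67.68 − 2(9.881) = 47.92
  P: 0 + 1(9.881) − 1(6.948) = 2.933
  R: 0 + 3(6.948) = 20.85
Total out = 71.7 mol/s; y_P = 2.933 / 71.7 = 0.04091.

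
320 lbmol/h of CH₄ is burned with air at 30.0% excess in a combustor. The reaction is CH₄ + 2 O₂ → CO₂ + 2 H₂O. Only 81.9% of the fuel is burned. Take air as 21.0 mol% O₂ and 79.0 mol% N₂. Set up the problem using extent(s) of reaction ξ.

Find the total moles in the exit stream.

4280 lbmol/h

Stoichiometric O₂ = 2 × 320 = 640 lbmol/h; O₂ fed = 640 × 1.300 = 832 lbmol/h.
N₂ fed = 832 × 79/21 = 3130 lbmol/h.
Fuel reacted = 0.819 × 320 → ξ = 262.1 lbmol/h.
Outlet (n = n₀ + ν ξ):
  CH₄: 320 − 1(262.1) = 57.92
  O₂: 832 − 2(262.1) = 307.8
  N₂: 3130 (inert)
  CO₂: 0 + 1(262.1) = 262.1
  H₂O: 0 + 2(262.1) = 524.2
Total out = 57.92 + 307.8 + 3130 + 262.1 + 524.2 = 4282 lbmol/h.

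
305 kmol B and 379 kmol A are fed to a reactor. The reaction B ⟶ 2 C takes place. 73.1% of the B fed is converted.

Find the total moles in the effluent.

B reacted = 0.731 × 305 = 223 kmol; ν_B = −1, so ξ = 223/1 = 223 kmol.
Outlet amounts (n = n₀ + ν ξ):
  B: 305 − 1(223) = 82.05
  C: 0 + 2(223) = 445.9
  A: 379 (inert)
Total out = 82.05 + 445.9 + 379 = 907 kmol.

907 kmol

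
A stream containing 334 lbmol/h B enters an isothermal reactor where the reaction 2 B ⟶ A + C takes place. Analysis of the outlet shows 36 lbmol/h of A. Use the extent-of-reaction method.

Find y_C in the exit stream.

0.108

For A: n = n₀ + 1ξ → 36 = 0 + 1ξ, giving ξ = 36 lbmol/h.
Outlet amounts (n = n₀ + ν ξ):
  B: 334 − 2(36) = 262
  A: 0 + 1(36) = 36
  C: 0 + 1(36) = 36
Total out = 334 lbmol/h; y_C = 36 / 334 = 0.1078.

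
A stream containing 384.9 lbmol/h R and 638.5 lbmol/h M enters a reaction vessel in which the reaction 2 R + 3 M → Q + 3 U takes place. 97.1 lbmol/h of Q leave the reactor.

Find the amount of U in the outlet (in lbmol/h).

291 lbmol/h

For Q: n = n₀ + 1ξ → 97.1 = 0 + 1ξ, giving ξ = 97.1 lbmol/h.
Outlet amounts (n = n₀ + ν ξ):
  R: 384.9 − 2(97.1) = 190.7
  M: 638.5 − 3(97.1) = 347.2
  Q: 0 + 1(97.1) = 97.1
  U: 0 + 3(97.1) = 291.3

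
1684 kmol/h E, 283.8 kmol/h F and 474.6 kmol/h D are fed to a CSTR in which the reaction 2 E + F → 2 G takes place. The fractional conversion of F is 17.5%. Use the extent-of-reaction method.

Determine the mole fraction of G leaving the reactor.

0.0415

F reacted = 0.175 × 283.8 = 49.66 kmol/h; ν_F = −1, so ξ = 49.66/1 = 49.66 kmol/h.
Outlet amounts (n = n₀ + ν ξ):
  E: 1684 − 2(49.66) = 1585
  F: 283.8 − 1(49.66) = 234.1
  G: 0 + 2(49.66) = 99.33
  D: 474.6 (inert)
Total out = 2393 kmol/h; y_G = 99.33 / 2393 = 0.04151.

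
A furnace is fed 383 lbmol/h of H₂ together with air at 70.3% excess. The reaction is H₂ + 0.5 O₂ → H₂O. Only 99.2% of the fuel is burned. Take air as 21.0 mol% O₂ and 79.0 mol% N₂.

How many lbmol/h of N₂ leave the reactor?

Stoichiometric O₂ = 0.5 × 383 = 191.5 lbmol/h; O₂ fed = 191.5 × 1.703 = 326.1 lbmol/h.
N₂ fed = 326.1 × 79/21 = 1227 lbmol/h.
Fuel reacted = 0.992 × 383 → ξ = 379.9 lbmol/h.
Outlet (n = n₀ + ν ξ):
  H₂: 383 − 1(379.9) = 3.064
  O₂: 326.1 − 0.5(379.9) = 136.2
  N₂: 1227 (inert)
  H₂O: 0 + 1(379.9) = 379.9

1230 lbmol/h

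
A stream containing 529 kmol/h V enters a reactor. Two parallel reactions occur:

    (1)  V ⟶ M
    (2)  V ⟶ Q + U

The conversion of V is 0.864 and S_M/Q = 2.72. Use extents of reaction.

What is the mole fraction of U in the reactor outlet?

Conversion of V: V consumed = 0.864 × 529 = 457.1 kmol/h = 1ξ₁ + 1ξ₂.
Selectivity: 1ξ₁ / (1ξ₂) = 2.72 → ξ₁ = 2.72 ξ₂.
Substitute: (1·2.72 + 1) ξ₂ = 457.1 → ξ₂ = 122.9 kmol/h, ξ₁ = 334.2 kmol/h.
Outlet amounts (n = n₀ + Σ ν·ξ):
  V: 529 − 1(334.2) − 1(122.9) = 71.94
  M: 0 + 1(334.2) = 334.2
  Q: 0 + 1(122.9) = 122.9
  U: 0 + 1(122.9) = 122.9
Total out = 651.9 kmol/h; y_U = 122.9 / 651.9 = 0.1885.

0.188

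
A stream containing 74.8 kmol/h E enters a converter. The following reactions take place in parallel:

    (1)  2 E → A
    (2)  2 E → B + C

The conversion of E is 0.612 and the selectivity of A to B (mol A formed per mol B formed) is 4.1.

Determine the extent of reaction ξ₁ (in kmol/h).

ξ₁ = 18.4 kmol/h

Conversion of E: E consumed = 0.612 × 74.8 = 45.78 kmol/h = 2ξ₁ + 2ξ₂.
Selectivity: 1ξ₁ / (1ξ₂) = 4.1 → ξ₁ = 4.1 ξ₂.
Substitute: (2·4.1 + 2) ξ₂ = 45.78 → ξ₂ = 4.488 kmol/h, ξ₁ = 18.4 kmol/h.
Outlet amounts (n = n₀ + Σ ν·ξ):
  E: 74.8 − 2(18.4) − 2(4.488) = 29.02
  A: 0 + 1(18.4) = 18.4
  B: 0 + 1(4.488) = 4.488
  C: 0 + 1(4.488) = 4.488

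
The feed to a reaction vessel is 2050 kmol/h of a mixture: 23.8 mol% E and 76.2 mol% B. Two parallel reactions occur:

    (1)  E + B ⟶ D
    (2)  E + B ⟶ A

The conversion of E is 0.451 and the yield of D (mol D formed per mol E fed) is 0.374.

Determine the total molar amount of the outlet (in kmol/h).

Yield of D: 1ξ₁ / 487.9 = 0.374 → ξ₁ = 182.5 kmol/h.
Conversion of E: 1ξ₁ + 1ξ₂ = 0.451 × 487.9 = 220 → ξ₂ = 37.57 kmol/h.
Outlet amounts (n = n₀ + Σ ν·ξ):
  E: 487.9 − 1(182.5) − 1(37.57) = 267.9
  B: 1562 − 1(182.5) − 1(37.57) = 1342
  D: 0 + 1(182.5) = 182.5
  A: 0 + 1(37.57) = 37.57
Total out = 267.9 + 1342 + 182.5 + 37.57 = 1830 kmol/h.

1830 kmol/h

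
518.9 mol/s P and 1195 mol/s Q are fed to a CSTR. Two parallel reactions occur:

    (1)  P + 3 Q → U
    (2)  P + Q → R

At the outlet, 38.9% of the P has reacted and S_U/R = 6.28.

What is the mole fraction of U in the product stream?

0.15

Conversion of P: P consumed = 0.389 × 518.9 = 201.9 mol/s = 1ξ₁ + 1ξ₂.
Selectivity: 1ξ₁ / (1ξ₂) = 6.28 → ξ₁ = 6.28 ξ₂.
Substitute: (1·6.28 + 1) ξ₂ = 201.9 → ξ₂ = 27.73 mol/s, ξ₁ = 174.1 mol/s.
Outlet amounts (n = n₀ + Σ ν·ξ):
  P: 518.9 − 1(174.1) − 1(27.73) = 317
  Q: 1195 − 3(174.1) − 1(27.73) = 644.9
  U: 0 + 1(174.1) = 174.1
  R: 0 + 1(27.73) = 27.73
Total out = 1164 mol/s; y_U = 174.1 / 1164 = 0.1496.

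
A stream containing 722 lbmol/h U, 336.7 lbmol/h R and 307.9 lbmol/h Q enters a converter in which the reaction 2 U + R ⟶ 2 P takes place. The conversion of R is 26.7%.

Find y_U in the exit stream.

0.425

R reacted = 0.267 × 336.7 = 89.9 lbmol/h; ν_R = −1, so ξ = 89.9/1 = 89.9 lbmol/h.
Outlet amounts (n = n₀ + ν ξ):
  U: 722 − 2(89.9) = 542.2
  R: 336.7 − 1(89.9) = 246.8
  P: 0 + 2(89.9) = 179.8
  Q: 307.9 (inert)
Total out = 1277 lbmol/h; y_U = 542.2 / 1277 = 0.4247.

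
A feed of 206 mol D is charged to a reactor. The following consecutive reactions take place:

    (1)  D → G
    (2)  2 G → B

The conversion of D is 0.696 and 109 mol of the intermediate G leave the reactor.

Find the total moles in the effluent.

Conversion of D: D consumed = 1ξ₁ = 0.696 × 206 → ξ₁ = 143.4 mol.
G balance: n_G = 0 + 1ξ₁ − 2ξ₂ = 109 → ξ₂ = (1·143.4 − 109)/2 = 17.19 mol.
Outlet amounts (n = n₀ + Σ ν·ξ):
  D: 206 − 1(143.4) = 62.62
  G: 0 + 1(143.4) − 2(17.19) = 109
  B: 0 + 1(17.19) = 17.19
Total out = 62.62 + 109 + 17.19 = 188.8 mol.

189 mol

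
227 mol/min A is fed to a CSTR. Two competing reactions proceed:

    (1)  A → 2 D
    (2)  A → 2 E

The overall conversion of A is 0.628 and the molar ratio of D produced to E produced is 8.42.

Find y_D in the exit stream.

0.69

Conversion of A: A consumed = 0.628 × 227 = 142.6 mol/min = 1ξ₁ + 1ξ₂.
Selectivity: 2ξ₁ / (2ξ₂) = 8.42 → ξ₁ = 8.42 ξ₂.
Substitute: (1·8.42 + 1) ξ₂ = 142.6 → ξ₂ = 15.13 mol/min, ξ₁ = 127.4 mol/min.
Outlet amounts (n = n₀ + Σ ν·ξ):
  A: 227 − 1(127.4) − 1(15.13) = 84.44
  D: 0 + 2(127.4) = 254.8
  E: 0 + 2(15.13) = 30.27
Total out = 369.6 mol/min; y_D = 254.8 / 369.6 = 0.6896.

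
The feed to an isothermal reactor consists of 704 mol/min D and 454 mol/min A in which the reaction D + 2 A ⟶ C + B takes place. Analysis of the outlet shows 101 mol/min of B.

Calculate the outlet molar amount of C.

For B: n = n₀ + 1ξ → 101 = 0 + 1ξ, giving ξ = 101 mol/min.
Outlet amounts (n = n₀ + ν ξ):
  D: 704 − 1(101) = 603
  A: 454 − 2(101) = 252
  C: 0 + 1(101) = 101
  B: 0 + 1(101) = 101

101 mol/min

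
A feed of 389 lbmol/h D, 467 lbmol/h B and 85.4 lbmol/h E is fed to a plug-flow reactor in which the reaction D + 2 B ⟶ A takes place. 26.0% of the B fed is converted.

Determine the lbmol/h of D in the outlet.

B reacted = 0.26 × 467 = 121.4 lbmol/h; ν_B = −2, so ξ = 121.4/2 = 60.71 lbmol/h.
Outlet amounts (n = n₀ + ν ξ):
  D: 389 − 1(60.71) = 328.3
  B: 467 − 2(60.71) = 345.6
  A: 0 + 1(60.71) = 60.71
  E: 85.4 (inert)

328 lbmol/h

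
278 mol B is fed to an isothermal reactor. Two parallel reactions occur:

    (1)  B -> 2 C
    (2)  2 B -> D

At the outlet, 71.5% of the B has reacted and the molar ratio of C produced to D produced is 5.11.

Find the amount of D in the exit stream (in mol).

43.6 mol

Conversion of B: B consumed = 0.715 × 278 = 198.8 mol = 1ξ₁ + 2ξ₂.
Selectivity: 2ξ₁ / (1ξ₂) = 5.11 → ξ₁ = 2.555 ξ₂.
Substitute: (1·2.555 + 2) ξ₂ = 198.8 → ξ₂ = 43.64 mol, ξ₁ = 111.5 mol.
Outlet amounts (n = n₀ + Σ ν·ξ):
  B: 278 − 1(111.5) − 2(43.64) = 79.23
  C: 0 + 2(111.5) = 223
  D: 0 + 1(43.64) = 43.64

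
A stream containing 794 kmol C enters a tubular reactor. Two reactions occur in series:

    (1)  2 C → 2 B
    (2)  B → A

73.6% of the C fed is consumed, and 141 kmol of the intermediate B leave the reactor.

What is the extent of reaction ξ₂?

Conversion of C: C consumed = 2ξ₁ = 0.736 × 794 → ξ₁ = 292.2 kmol.
B balance: n_B = 0 + 2ξ₁ − 1ξ₂ = 141 → ξ₂ = (2·292.2 − 141)/1 = 443.4 kmol.
Outlet amounts (n = n₀ + Σ ν·ξ):
  C: 794 − 2(292.2) = 209.6
  B: 0 + 2(292.2) − 1(443.4) = 141
  A: 0 + 1(443.4) = 443.4

ξ₂ = 443 kmol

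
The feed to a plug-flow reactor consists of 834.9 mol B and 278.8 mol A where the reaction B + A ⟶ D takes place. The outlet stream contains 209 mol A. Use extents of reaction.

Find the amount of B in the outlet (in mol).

765 mol

For A: n = n₀ − 1ξ → 209 = 278.8 − 1ξ, giving ξ = 69.8 mol.
Outlet amounts (n = n₀ + ν ξ):
  B: 834.9 − 1(69.8) = 765.1
  A: 278.8 − 1(69.8) = 209
  D: 0 + 1(69.8) = 69.8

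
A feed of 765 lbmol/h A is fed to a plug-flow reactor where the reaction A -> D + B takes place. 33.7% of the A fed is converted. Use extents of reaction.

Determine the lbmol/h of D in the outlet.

258 lbmol/h

A reacted = 0.337 × 765 = 257.8 lbmol/h; ν_A = −1, so ξ = 257.8/1 = 257.8 lbmol/h.
Outlet amounts (n = n₀ + ν ξ):
  A: 765 − 1(257.8) = 507.2
  D: 0 + 1(257.8) = 257.8
  B: 0 + 1(257.8) = 257.8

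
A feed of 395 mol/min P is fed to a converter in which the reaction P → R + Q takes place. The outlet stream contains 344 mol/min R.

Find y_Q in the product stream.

0.465

For R: n = n₀ + 1ξ → 344 = 0 + 1ξ, giving ξ = 344 mol/min.
Outlet amounts (n = n₀ + ν ξ):
  P: 395 − 1(344) = 51
  R: 0 + 1(344) = 344
  Q: 0 + 1(344) = 344
Total out = 739 mol/min; y_Q = 344 / 739 = 0.4655.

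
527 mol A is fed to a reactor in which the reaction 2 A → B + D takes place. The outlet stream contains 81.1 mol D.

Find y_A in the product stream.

0.692

For D: n = n₀ + 1ξ → 81.1 = 0 + 1ξ, giving ξ = 81.1 mol.
Outlet amounts (n = n₀ + ν ξ):
  A: 527 − 2(81.1) = 364.8
  B: 0 + 1(81.1) = 81.1
  D: 0 + 1(81.1) = 81.1
Total out = 527 mol; y_A = 364.8 / 527 = 0.6922.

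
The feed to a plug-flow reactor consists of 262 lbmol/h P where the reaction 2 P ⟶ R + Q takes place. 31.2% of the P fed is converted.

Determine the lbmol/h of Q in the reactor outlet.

P reacted = 0.312 × 262 = 81.74 lbmol/h; ν_P = −2, so ξ = 81.74/2 = 40.87 lbmol/h.
Outlet amounts (n = n₀ + ν ξ):
  P: 262 − 2(40.87) = 180.3
  R: 0 + 1(40.87) = 40.87
  Q: 0 + 1(40.87) = 40.87

40.9 lbmol/h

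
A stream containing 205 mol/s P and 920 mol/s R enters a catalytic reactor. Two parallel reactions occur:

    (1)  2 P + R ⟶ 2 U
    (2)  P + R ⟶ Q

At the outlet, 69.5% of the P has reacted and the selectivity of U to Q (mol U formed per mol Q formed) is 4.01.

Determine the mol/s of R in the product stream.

Conversion of P: P consumed = 0.695 × 205 = 142.5 mol/s = 2ξ₁ + 1ξ₂.
Selectivity: 2ξ₁ / (1ξ₂) = 4.01 → ξ₁ = 2.005 ξ₂.
Substitute: (2·2.005 + 1) ξ₂ = 142.5 → ξ₂ = 28.44 mol/s, ξ₁ = 57.02 mol/s.
Outlet amounts (n = n₀ + Σ ν·ξ):
  P: 205 − 2(57.02) − 1(28.44) = 62.53
  R: 920 − 1(57.02) − 1(28.44) = 834.5
  U: 0 + 2(57.02) = 114
  Q: 0 + 1(28.44) = 28.44

835 mol/s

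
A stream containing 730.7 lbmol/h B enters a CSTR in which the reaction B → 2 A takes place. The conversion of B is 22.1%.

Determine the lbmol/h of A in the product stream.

B reacted = 0.221 × 730.7 = 161.5 lbmol/h; ν_B = −1, so ξ = 161.5/1 = 161.5 lbmol/h.
Outlet amounts (n = n₀ + ν ξ):
  B: 730.7 − 1(161.5) = 569.2
  A: 0 + 2(161.5) = 323

323 lbmol/h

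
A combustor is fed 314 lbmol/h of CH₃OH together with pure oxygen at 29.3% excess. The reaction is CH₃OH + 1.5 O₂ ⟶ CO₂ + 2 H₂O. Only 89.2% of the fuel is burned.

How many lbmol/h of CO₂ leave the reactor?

Stoichiometric O₂ = 1.5 × 314 = 471 lbmol/h; O₂ fed = 471 × 1.293 = 609 lbmol/h.
Fuel reacted = 0.892 × 314 → ξ = 280.1 lbmol/h.
Outlet (n = n₀ + ν ξ):
  CH₃OH: 314 − 1(280.1) = 33.91
  O₂: 609 − 1.5(280.1) = 188.9
  CO₂: 0 + 1(280.1) = 280.1
  H₂O: 0 + 2(280.1) = 560.2

280 lbmol/h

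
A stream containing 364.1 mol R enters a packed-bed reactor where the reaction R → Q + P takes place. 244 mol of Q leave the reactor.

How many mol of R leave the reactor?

120 mol

For Q: n = n₀ + 1ξ → 244 = 0 + 1ξ, giving ξ = 244 mol.
Outlet amounts (n = n₀ + ν ξ):
  R: 364.1 − 1(244) = 120.1
  Q: 0 + 1(244) = 244
  P: 0 + 1(244) = 244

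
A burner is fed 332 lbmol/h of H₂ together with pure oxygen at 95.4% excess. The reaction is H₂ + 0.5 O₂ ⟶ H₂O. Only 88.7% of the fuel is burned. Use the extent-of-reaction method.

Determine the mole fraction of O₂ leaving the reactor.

Stoichiometric O₂ = 0.5 × 332 = 166 lbmol/h; O₂ fed = 166 × 1.954 = 324.4 lbmol/h.
Fuel reacted = 0.887 × 332 → ξ = 294.5 lbmol/h.
Outlet (n = n₀ + ν ξ):
  H₂: 332 − 1(294.5) = 37.52
  O₂: 324.4 − 0.5(294.5) = 177.1
  H₂O: 0 + 1(294.5) = 294.5
Total out = 509.1 lbmol/h; y_O₂ = 177.1 / 509.1 = 0.3479.

0.348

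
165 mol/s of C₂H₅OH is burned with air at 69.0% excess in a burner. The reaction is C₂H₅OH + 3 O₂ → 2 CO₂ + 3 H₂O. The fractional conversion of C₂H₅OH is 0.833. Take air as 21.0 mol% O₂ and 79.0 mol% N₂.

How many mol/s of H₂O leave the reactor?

Stoichiometric O₂ = 3 × 165 = 495 mol/s; O₂ fed = 495 × 1.690 = 836.5 mol/s.
N₂ fed = 836.5 × 79/21 = 3147 mol/s.
Fuel reacted = 0.833 × 165 → ξ = 137.4 mol/s.
Outlet (n = n₀ + ν ξ):
  C₂H₅OH: 165 − 1(137.4) = 27.56
  O₂: 836.5 − 3(137.4) = 424.2
  N₂: 3147 (inert)
  CO₂: 0 + 2(137.4) = 274.9
  H₂O: 0 + 3(137.4) = 412.3

412 mol/s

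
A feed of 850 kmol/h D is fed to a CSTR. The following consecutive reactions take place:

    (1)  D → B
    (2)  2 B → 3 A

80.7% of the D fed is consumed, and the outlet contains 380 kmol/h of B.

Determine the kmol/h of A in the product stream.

Conversion of D: D consumed = 1ξ₁ = 0.807 × 850 → ξ₁ = 686 kmol/h.
B balance: n_B = 0 + 1ξ₁ − 2ξ₂ = 380 → ξ₂ = (1·686 − 380)/2 = 153 kmol/h.
Outlet amounts (n = n₀ + Σ ν·ξ):
  D: 850 − 1(686) = 164
  B: 0 + 1(686) − 2(153) = 380
  A: 0 + 3(153) = 458.9

459 kmol/h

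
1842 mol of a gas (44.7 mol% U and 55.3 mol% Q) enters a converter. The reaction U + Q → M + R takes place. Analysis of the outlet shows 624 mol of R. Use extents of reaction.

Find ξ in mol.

ξ = 624 mol

For R: n = n₀ + 1ξ → 624 = 0 + 1ξ, giving ξ = 624 mol.
Outlet amounts (n = n₀ + ν ξ):
  U: 823.4 − 1(624) = 199.4
  Q: 1019 − 1(624) = 394.6
  M: 0 + 1(624) = 624
  R: 0 + 1(624) = 624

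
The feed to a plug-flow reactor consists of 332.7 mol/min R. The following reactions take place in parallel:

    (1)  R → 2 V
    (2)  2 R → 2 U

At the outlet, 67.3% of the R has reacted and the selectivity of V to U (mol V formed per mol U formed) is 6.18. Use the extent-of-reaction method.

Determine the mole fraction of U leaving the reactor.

0.109

Conversion of R: R consumed = 0.673 × 332.7 = 223.9 mol/min = 1ξ₁ + 2ξ₂.
Selectivity: 2ξ₁ / (2ξ₂) = 6.18 → ξ₁ = 6.18 ξ₂.
Substitute: (1·6.18 + 2) ξ₂ = 223.9 → ξ₂ = 27.37 mol/min, ξ₁ = 169.2 mol/min.
Outlet amounts (n = n₀ + Σ ν·ξ):
  R: 332.7 − 1(169.2) − 2(27.37) = 108.8
  V: 0 + 2(169.2) = 338.3
  U: 0 + 2(27.37) = 54.75
Total out = 501.9 mol/min; y_U = 54.75 / 501.9 = 0.1091.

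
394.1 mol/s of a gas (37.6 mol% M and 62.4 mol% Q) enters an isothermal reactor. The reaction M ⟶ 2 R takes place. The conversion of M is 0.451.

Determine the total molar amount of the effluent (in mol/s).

M reacted = 0.451 × 148.2 = 66.83 mol/s; ν_M = −1, so ξ = 66.83/1 = 66.83 mol/s.
Outlet amounts (n = n₀ + ν ξ):
  M: 148.2 − 1(66.83) = 81.35
  R: 0 + 2(66.83) = 133.7
  Q: 245.9 (inert)
Total out = 81.35 + 133.7 + 245.9 = 460.9 mol/s.

461 mol/s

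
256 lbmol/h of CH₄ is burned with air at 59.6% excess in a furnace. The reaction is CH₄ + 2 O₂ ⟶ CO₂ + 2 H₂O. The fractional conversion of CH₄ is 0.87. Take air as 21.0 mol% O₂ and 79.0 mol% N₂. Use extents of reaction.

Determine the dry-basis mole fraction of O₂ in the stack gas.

0.1

Stoichiometric O₂ = 2 × 256 = 512 lbmol/h; O₂ fed = 512 × 1.596 = 817.2 lbmol/h.
N₂ fed = 817.2 × 79/21 = 3074 lbmol/h.
Fuel reacted = 0.87 × 256 → ξ = 222.7 lbmol/h.
Outlet (n = n₀ + ν ξ):
  CH₄: 256 − 1(222.7) = 33.28
  O₂: 817.2 − 2(222.7) = 371.7
  N₂: 3074 (inert)
  CO₂: 0 + 1(222.7) = 222.7
  H₂O: 0 + 2(222.7) = 445.4
Dry total = 3702 lbmol/h; y_O₂ (dry) = 371.7 / 3702 = 0.1004.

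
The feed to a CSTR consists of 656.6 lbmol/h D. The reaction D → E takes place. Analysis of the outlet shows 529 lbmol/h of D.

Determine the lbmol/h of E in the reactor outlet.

128 lbmol/h

For D: n = n₀ − 1ξ → 529 = 656.6 − 1ξ, giving ξ = 127.6 lbmol/h.
Outlet amounts (n = n₀ + ν ξ):
  D: 656.6 − 1(127.6) = 529
  E: 0 + 1(127.6) = 127.6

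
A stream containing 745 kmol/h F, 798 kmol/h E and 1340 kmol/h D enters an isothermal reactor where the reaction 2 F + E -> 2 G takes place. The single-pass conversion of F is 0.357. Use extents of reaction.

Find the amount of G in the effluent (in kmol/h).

F reacted = 0.357 × 745 = 266 kmol/h; ν_F = −2, so ξ = 266/2 = 133 kmol/h.
Outlet amounts (n = n₀ + ν ξ):
  F: 745 − 2(133) = 479
  E: 798 − 1(133) = 665
  G: 0 + 2(133) = 266
  D: 1340 (inert)

266 kmol/h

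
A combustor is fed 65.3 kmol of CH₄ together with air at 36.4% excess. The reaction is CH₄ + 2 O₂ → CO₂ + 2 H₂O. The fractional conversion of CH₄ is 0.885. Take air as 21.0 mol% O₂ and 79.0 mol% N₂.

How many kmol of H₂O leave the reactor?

116 kmol

Stoichiometric O₂ = 2 × 65.3 = 130.6 kmol; O₂ fed = 130.6 × 1.364 = 178.1 kmol.
N₂ fed = 178.1 × 79/21 = 670.1 kmol.
Fuel reacted = 0.885 × 65.3 → ξ = 57.79 kmol.
Outlet (n = n₀ + ν ξ):
  CH₄: 65.3 − 1(57.79) = 7.509
  O₂: 178.1 − 2(57.79) = 62.56
  N₂: 670.1 (inert)
  CO₂: 0 + 1(57.79) = 57.79
  H₂O: 0 + 2(57.79) = 115.6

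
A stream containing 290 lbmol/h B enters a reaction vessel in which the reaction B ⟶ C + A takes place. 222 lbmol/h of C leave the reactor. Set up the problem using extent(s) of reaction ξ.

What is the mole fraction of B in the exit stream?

0.133

For C: n = n₀ + 1ξ → 222 = 0 + 1ξ, giving ξ = 222 lbmol/h.
Outlet amounts (n = n₀ + ν ξ):
  B: 290 − 1(222) = 68
  C: 0 + 1(222) = 222
  A: 0 + 1(222) = 222
Total out = 512 lbmol/h; y_B = 68 / 512 = 0.1328.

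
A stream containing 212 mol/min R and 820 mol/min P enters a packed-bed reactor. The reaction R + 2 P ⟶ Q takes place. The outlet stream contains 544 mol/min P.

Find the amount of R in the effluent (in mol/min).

For P: n = n₀ − 2ξ → 544 = 820 − 2ξ, giving ξ = 138 mol/min.
Outlet amounts (n = n₀ + ν ξ):
  R: 212 − 1(138) = 74
  P: 820 − 2(138) = 544
  Q: 0 + 1(138) = 138

74 mol/min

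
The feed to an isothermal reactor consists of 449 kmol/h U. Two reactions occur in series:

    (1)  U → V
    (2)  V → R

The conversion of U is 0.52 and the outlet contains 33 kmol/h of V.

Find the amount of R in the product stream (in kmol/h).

200 kmol/h

Conversion of U: U consumed = 1ξ₁ = 0.52 × 449 → ξ₁ = 233.5 kmol/h.
V balance: n_V = 0 + 1ξ₁ − 1ξ₂ = 33 → ξ₂ = (1·233.5 − 33)/1 = 200.5 kmol/h.
Outlet amounts (n = n₀ + Σ ν·ξ):
  U: 449 − 1(233.5) = 215.5
  V: 0 + 1(233.5) − 1(200.5) = 33
  R: 0 + 1(200.5) = 200.5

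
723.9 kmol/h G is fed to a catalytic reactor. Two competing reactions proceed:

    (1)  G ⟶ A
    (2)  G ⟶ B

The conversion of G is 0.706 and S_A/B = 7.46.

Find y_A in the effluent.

0.623

Conversion of G: G consumed = 0.706 × 723.9 = 511.1 kmol/h = 1ξ₁ + 1ξ₂.
Selectivity: 1ξ₁ / (1ξ₂) = 7.46 → ξ₁ = 7.46 ξ₂.
Substitute: (1·7.46 + 1) ξ₂ = 511.1 → ξ₂ = 60.41 kmol/h, ξ₁ = 450.7 kmol/h.
Outlet amounts (n = n₀ + Σ ν·ξ):
  G: 723.9 − 1(450.7) − 1(60.41) = 212.8
  A: 0 + 1(450.7) = 450.7
  B: 0 + 1(60.41) = 60.41
Total out = 723.9 kmol/h; y_A = 450.7 / 723.9 = 0.6225.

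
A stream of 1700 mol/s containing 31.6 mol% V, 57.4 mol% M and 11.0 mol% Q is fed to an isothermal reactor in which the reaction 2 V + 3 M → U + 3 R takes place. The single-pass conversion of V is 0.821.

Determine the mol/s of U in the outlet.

221 mol/s

V reacted = 0.821 × 537.2 = 441 mol/s; ν_V = −2, so ξ = 441/2 = 220.5 mol/s.
Outlet amounts (n = n₀ + ν ξ):
  V: 537.2 − 2(220.5) = 96.16
  M: 975.8 − 3(220.5) = 314.2
  U: 0 + 1(220.5) = 220.5
  R: 0 + 3(220.5) = 661.6
  Q: 187 (inert)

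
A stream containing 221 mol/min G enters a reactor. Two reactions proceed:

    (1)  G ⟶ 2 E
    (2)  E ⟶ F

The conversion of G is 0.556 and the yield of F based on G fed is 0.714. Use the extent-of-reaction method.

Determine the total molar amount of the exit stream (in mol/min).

344 mol/min

Conversion of G: G consumed = 1ξ₁ = 0.556 × 221 → ξ₁ = 122.9 mol/min.
Yield of F: 1ξ₂ / 221 = 0.714 → ξ₂ = 157.8 mol/min.
Outlet amounts (n = n₀ + Σ ν·ξ):
  G: 221 − 1(122.9) = 98.12
  E: 0 + 2(122.9) − 1(157.8) = 87.96
  F: 0 + 1(157.8) = 157.8
Total out = 98.12 + 87.96 + 157.8 = 343.9 mol/min.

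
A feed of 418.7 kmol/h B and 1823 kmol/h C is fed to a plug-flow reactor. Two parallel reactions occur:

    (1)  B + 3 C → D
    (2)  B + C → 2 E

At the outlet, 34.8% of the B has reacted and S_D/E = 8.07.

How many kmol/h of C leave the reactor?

1400 kmol/h

Conversion of B: B consumed = 0.348 × 418.7 = 145.7 kmol/h = 1ξ₁ + 1ξ₂.
Selectivity: 1ξ₁ / (2ξ₂) = 8.07 → ξ₁ = 16.14 ξ₂.
Substitute: (1·16.14 + 1) ξ₂ = 145.7 → ξ₂ = 8.501 kmol/h, ξ₁ = 137.2 kmol/h.
Outlet amounts (n = n₀ + Σ ν·ξ):
  B: 418.7 − 1(137.2) − 1(8.501) = 273
  C: 1823 − 3(137.2) − 1(8.501) = 1403
  D: 0 + 1(137.2) = 137.2
  E: 0 + 2(8.501) = 17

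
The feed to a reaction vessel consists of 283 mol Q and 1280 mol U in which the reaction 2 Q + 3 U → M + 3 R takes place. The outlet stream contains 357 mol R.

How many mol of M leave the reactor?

For R: n = n₀ + 3ξ → 357 = 0 + 3ξ, giving ξ = 119 mol.
Outlet amounts (n = n₀ + ν ξ):
  Q: 283 − 2(119) = 45
  U: 1280 − 3(119) = 923
  M: 0 + 1(119) = 119
  R: 0 + 3(119) = 357

119 mol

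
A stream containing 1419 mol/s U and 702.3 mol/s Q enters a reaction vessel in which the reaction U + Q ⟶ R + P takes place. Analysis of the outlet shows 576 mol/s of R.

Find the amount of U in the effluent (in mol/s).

843 mol/s

For R: n = n₀ + 1ξ → 576 = 0 + 1ξ, giving ξ = 576 mol/s.
Outlet amounts (n = n₀ + ν ξ):
  U: 1419 − 1(576) = 843
  Q: 702.3 − 1(576) = 126.3
  R: 0 + 1(576) = 576
  P: 0 + 1(576) = 576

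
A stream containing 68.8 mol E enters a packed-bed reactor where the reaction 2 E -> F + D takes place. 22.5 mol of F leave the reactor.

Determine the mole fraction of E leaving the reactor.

0.346

For F: n = n₀ + 1ξ → 22.5 = 0 + 1ξ, giving ξ = 22.5 mol.
Outlet amounts (n = n₀ + ν ξ):
  E: 68.8 − 2(22.5) = 23.8
  F: 0 + 1(22.5) = 22.5
  D: 0 + 1(22.5) = 22.5
Total out = 68.8 mol; y_E = 23.8 / 68.8 = 0.3459.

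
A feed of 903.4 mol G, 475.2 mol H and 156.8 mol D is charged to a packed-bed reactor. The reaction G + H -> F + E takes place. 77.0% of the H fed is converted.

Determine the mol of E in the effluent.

366 mol

H reacted = 0.77 × 475.2 = 365.9 mol; ν_H = −1, so ξ = 365.9/1 = 365.9 mol.
Outlet amounts (n = n₀ + ν ξ):
  G: 903.4 − 1(365.9) = 537.5
  H: 475.2 − 1(365.9) = 109.3
  F: 0 + 1(365.9) = 365.9
  E: 0 + 1(365.9) = 365.9
  D: 156.8 (inert)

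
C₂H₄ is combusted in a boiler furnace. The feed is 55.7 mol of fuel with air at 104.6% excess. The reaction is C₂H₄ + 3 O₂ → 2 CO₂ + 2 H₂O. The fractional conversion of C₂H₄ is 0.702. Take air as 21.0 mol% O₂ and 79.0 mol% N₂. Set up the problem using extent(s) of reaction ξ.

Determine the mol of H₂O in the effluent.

78.2 mol

Stoichiometric O₂ = 3 × 55.7 = 167.1 mol; O₂ fed = 167.1 × 2.046 = 341.9 mol.
N₂ fed = 341.9 × 79/21 = 1286 mol.
Fuel reacted = 0.702 × 55.7 → ξ = 39.1 mol.
Outlet (n = n₀ + ν ξ):
  C₂H₄: 55.7 − 1(39.1) = 16.6
  O₂: 341.9 − 3(39.1) = 224.6
  N₂: 1286 (inert)
  CO₂: 0 + 2(39.1) = 78.2
  H₂O: 0 + 2(39.1) = 78.2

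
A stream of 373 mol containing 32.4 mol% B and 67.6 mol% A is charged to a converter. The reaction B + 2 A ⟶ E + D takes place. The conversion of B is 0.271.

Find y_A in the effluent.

B reacted = 0.271 × 120.9 = 32.75 mol; ν_B = −1, so ξ = 32.75/1 = 32.75 mol.
Outlet amounts (n = n₀ + ν ξ):
  B: 120.9 − 1(32.75) = 88.1
  A: 252.1 − 2(32.75) = 186.6
  E: 0 + 1(32.75) = 32.75
  D: 0 + 1(32.75) = 32.75
Total out = 340.2 mol; y_A = 186.6 / 340.2 = 0.5486.

0.549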